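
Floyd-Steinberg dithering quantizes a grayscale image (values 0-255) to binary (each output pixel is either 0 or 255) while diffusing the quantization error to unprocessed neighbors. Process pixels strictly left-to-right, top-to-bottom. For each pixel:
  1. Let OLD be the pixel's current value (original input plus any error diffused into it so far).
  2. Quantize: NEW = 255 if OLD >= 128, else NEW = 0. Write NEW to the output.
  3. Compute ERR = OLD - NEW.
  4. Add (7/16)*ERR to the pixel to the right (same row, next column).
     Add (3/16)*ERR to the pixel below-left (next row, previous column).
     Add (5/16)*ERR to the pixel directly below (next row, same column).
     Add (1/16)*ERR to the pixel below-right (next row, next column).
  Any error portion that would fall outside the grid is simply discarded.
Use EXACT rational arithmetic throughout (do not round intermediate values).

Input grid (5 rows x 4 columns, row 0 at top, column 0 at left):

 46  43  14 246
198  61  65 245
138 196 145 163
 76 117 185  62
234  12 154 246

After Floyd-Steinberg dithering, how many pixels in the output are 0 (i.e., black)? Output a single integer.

(0,0): OLD=46 → NEW=0, ERR=46
(0,1): OLD=505/8 → NEW=0, ERR=505/8
(0,2): OLD=5327/128 → NEW=0, ERR=5327/128
(0,3): OLD=541097/2048 → NEW=255, ERR=18857/2048
(1,0): OLD=28699/128 → NEW=255, ERR=-3941/128
(1,1): OLD=79805/1024 → NEW=0, ERR=79805/1024
(1,2): OLD=3859201/32768 → NEW=0, ERR=3859201/32768
(1,3): OLD=158337239/524288 → NEW=255, ERR=24643799/524288
(2,0): OLD=2342767/16384 → NEW=255, ERR=-1835153/16384
(2,1): OLD=100405813/524288 → NEW=255, ERR=-33287627/524288
(2,2): OLD=175857801/1048576 → NEW=255, ERR=-91529079/1048576
(2,3): OLD=2463915077/16777216 → NEW=255, ERR=-1814275003/16777216
(3,0): OLD=244046847/8388608 → NEW=0, ERR=244046847/8388608
(3,1): OLD=11612495713/134217728 → NEW=0, ERR=11612495713/134217728
(3,2): OLD=367929101727/2147483648 → NEW=255, ERR=-179679228513/2147483648
(3,3): OLD=-476038376487/34359738368 → NEW=0, ERR=-476038376487/34359738368
(4,0): OLD=556872408531/2147483648 → NEW=255, ERR=9264078291/2147483648
(4,1): OLD=464801686393/17179869184 → NEW=0, ERR=464801686393/17179869184
(4,2): OLD=78339964440281/549755813888 → NEW=255, ERR=-61847768101159/549755813888
(4,3): OLD=1646823554136767/8796093022208 → NEW=255, ERR=-596180166526273/8796093022208
Output grid:
  Row 0: ...#  (3 black, running=3)
  Row 1: #..#  (2 black, running=5)
  Row 2: ####  (0 black, running=5)
  Row 3: ..#.  (3 black, running=8)
  Row 4: #.##  (1 black, running=9)

Answer: 9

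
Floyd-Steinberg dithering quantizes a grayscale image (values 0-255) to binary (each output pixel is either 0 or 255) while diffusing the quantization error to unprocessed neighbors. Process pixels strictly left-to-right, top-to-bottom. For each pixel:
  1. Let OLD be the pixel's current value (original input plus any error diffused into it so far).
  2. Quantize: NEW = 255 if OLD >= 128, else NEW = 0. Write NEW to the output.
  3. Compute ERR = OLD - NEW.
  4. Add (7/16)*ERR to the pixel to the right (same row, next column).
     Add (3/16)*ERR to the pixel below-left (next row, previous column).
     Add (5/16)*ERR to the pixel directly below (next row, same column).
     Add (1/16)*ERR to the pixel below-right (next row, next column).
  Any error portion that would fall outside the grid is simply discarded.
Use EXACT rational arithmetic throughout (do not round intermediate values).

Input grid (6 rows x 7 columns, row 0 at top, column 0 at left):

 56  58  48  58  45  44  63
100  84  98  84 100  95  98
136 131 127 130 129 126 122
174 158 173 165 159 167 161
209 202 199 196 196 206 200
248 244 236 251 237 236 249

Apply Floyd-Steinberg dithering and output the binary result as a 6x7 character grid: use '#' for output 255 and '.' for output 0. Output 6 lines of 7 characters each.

(0,0): OLD=56 → NEW=0, ERR=56
(0,1): OLD=165/2 → NEW=0, ERR=165/2
(0,2): OLD=2691/32 → NEW=0, ERR=2691/32
(0,3): OLD=48533/512 → NEW=0, ERR=48533/512
(0,4): OLD=708371/8192 → NEW=0, ERR=708371/8192
(0,5): OLD=10725765/131072 → NEW=0, ERR=10725765/131072
(0,6): OLD=207200931/2097152 → NEW=0, ERR=207200931/2097152
(1,0): OLD=4255/32 → NEW=255, ERR=-3905/32
(1,1): OLD=19369/256 → NEW=0, ERR=19369/256
(1,2): OLD=1477101/8192 → NEW=255, ERR=-611859/8192
(1,3): OLD=3355921/32768 → NEW=0, ERR=3355921/32768
(1,4): OLD=404952411/2097152 → NEW=255, ERR=-129821349/2097152
(1,5): OLD=1969964283/16777216 → NEW=0, ERR=1969964283/16777216
(1,6): OLD=49757359829/268435456 → NEW=255, ERR=-18693681451/268435456
(2,0): OLD=458963/4096 → NEW=0, ERR=458963/4096
(2,1): OLD=23859697/131072 → NEW=255, ERR=-9563663/131072
(2,2): OLD=200631923/2097152 → NEW=0, ERR=200631923/2097152
(2,3): OLD=3147147195/16777216 → NEW=255, ERR=-1131042885/16777216
(2,4): OLD=14573072035/134217728 → NEW=0, ERR=14573072035/134217728
(2,5): OLD=830087853401/4294967296 → NEW=255, ERR=-265128807079/4294967296
(2,6): OLD=5536690852607/68719476736 → NEW=0, ERR=5536690852607/68719476736
(3,0): OLD=409647539/2097152 → NEW=255, ERR=-125126221/2097152
(3,1): OLD=2248754247/16777216 → NEW=255, ERR=-2029435833/16777216
(3,2): OLD=17820641229/134217728 → NEW=255, ERR=-16404879411/134217728
(3,3): OLD=62704647455/536870912 → NEW=0, ERR=62704647455/536870912
(3,4): OLD=15684615184307/68719476736 → NEW=255, ERR=-1838851383373/68719476736
(3,5): OLD=86803831514201/549755813888 → NEW=255, ERR=-53383901027239/549755813888
(3,6): OLD=1230014816182983/8796093022208 → NEW=255, ERR=-1012988904480057/8796093022208
(4,0): OLD=45009653965/268435456 → NEW=255, ERR=-23441387315/268435456
(4,1): OLD=426693383193/4294967296 → NEW=0, ERR=426693383193/4294967296
(4,2): OLD=15022624812727/68719476736 → NEW=255, ERR=-2500841754953/68719476736
(4,3): OLD=112106754361037/549755813888 → NEW=255, ERR=-28080978180403/549755813888
(4,4): OLD=678985592833615/4398046511104 → NEW=255, ERR=-442516267497905/4398046511104
(4,5): OLD=15251643083535863/140737488355328 → NEW=0, ERR=15251643083535863/140737488355328
(4,6): OLD=462416073300422897/2251799813685248 → NEW=255, ERR=-111792879189315343/2251799813685248
(5,0): OLD=16447199394907/68719476736 → NEW=255, ERR=-1076267172773/68719476736
(5,1): OLD=140689458602937/549755813888 → NEW=255, ERR=501726061497/549755813888
(5,2): OLD=974865091990471/4398046511104 → NEW=255, ERR=-146636768341049/4398046511104
(5,3): OLD=7012627804089747/35184372088832 → NEW=255, ERR=-1959387078562413/35184372088832
(5,4): OLD=446577313680415833/2251799813685248 → NEW=255, ERR=-127631638809322407/2251799813685248
(5,5): OLD=4133779552483117625/18014398509481984 → NEW=255, ERR=-459892067434788295/18014398509481984
(5,6): OLD=66030614336852682935/288230376151711744 → NEW=255, ERR=-7468131581833811785/288230376151711744
Row 0: .......
Row 1: #.#.#.#
Row 2: .#.#.#.
Row 3: ###.###
Row 4: #.###.#
Row 5: #######

Answer: .......
#.#.#.#
.#.#.#.
###.###
#.###.#
#######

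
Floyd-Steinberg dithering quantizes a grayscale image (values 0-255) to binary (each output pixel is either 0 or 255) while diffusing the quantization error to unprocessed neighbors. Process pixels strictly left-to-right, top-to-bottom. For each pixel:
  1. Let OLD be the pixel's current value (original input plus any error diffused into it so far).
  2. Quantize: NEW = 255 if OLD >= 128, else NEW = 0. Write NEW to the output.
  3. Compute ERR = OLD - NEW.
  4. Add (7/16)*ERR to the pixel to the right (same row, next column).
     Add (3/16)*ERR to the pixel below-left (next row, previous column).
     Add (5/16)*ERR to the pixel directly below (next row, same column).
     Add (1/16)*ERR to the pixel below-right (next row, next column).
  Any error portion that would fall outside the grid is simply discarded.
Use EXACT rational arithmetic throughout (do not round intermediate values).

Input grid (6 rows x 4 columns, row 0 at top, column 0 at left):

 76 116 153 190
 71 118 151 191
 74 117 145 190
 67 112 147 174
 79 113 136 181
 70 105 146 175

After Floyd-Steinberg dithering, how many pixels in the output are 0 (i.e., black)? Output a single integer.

(0,0): OLD=76 → NEW=0, ERR=76
(0,1): OLD=597/4 → NEW=255, ERR=-423/4
(0,2): OLD=6831/64 → NEW=0, ERR=6831/64
(0,3): OLD=242377/1024 → NEW=255, ERR=-18743/1024
(1,0): OLD=4795/64 → NEW=0, ERR=4795/64
(1,1): OLD=72957/512 → NEW=255, ERR=-57603/512
(1,2): OLD=2049505/16384 → NEW=0, ERR=2049505/16384
(1,3): OLD=64665335/262144 → NEW=255, ERR=-2181385/262144
(2,0): OLD=625199/8192 → NEW=0, ERR=625199/8192
(2,1): OLD=37583189/262144 → NEW=255, ERR=-29263531/262144
(2,2): OLD=66406609/524288 → NEW=0, ERR=66406609/524288
(2,3): OLD=2102452093/8388608 → NEW=255, ERR=-36642947/8388608
(3,0): OLD=293259615/4194304 → NEW=0, ERR=293259615/4194304
(3,1): OLD=9141788097/67108864 → NEW=255, ERR=-7970972223/67108864
(3,2): OLD=136172577663/1073741824 → NEW=0, ERR=136172577663/1073741824
(3,3): OLD=4055054530809/17179869184 → NEW=255, ERR=-325812111111/17179869184
(4,0): OLD=84373456627/1073741824 → NEW=0, ERR=84373456627/1073741824
(4,1): OLD=1188926915385/8589934592 → NEW=255, ERR=-1001506405575/8589934592
(4,2): OLD=31238106656953/274877906944 → NEW=0, ERR=31238106656953/274877906944
(4,3): OLD=1023508376101343/4398046511104 → NEW=255, ERR=-97993484230177/4398046511104
(5,0): OLD=9991145791395/137438953472 → NEW=0, ERR=9991145791395/137438953472
(5,1): OLD=556743824720821/4398046511104 → NEW=0, ERR=556743824720821/4398046511104
(5,2): OLD=495729381974875/2199023255552 → NEW=255, ERR=-65021548190885/2199023255552
(5,3): OLD=11414070841779173/70368744177664 → NEW=255, ERR=-6529958923525147/70368744177664
Output grid:
  Row 0: .#.#  (2 black, running=2)
  Row 1: .#.#  (2 black, running=4)
  Row 2: .#.#  (2 black, running=6)
  Row 3: .#.#  (2 black, running=8)
  Row 4: .#.#  (2 black, running=10)
  Row 5: ..##  (2 black, running=12)

Answer: 12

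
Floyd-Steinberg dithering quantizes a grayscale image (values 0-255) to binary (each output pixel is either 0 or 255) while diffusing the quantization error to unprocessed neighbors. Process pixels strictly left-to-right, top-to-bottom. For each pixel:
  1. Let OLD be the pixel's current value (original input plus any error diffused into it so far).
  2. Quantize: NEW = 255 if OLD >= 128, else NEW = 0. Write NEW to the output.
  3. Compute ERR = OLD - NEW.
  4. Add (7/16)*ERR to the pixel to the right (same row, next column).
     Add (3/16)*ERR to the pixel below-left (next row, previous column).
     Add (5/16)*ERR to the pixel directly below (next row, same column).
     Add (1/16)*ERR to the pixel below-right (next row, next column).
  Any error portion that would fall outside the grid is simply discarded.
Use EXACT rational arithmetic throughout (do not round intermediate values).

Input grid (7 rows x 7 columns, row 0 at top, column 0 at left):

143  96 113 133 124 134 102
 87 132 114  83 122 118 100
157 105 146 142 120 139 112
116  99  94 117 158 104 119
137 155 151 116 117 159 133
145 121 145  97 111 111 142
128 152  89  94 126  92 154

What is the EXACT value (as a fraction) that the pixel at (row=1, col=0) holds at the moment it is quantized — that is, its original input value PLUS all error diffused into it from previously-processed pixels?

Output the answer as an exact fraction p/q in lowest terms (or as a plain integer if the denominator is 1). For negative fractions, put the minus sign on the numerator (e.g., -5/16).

Answer: 973/16

Derivation:
(0,0): OLD=143 → NEW=255, ERR=-112
(0,1): OLD=47 → NEW=0, ERR=47
(0,2): OLD=2137/16 → NEW=255, ERR=-1943/16
(0,3): OLD=20447/256 → NEW=0, ERR=20447/256
(0,4): OLD=651033/4096 → NEW=255, ERR=-393447/4096
(0,5): OLD=6027695/65536 → NEW=0, ERR=6027695/65536
(0,6): OLD=149148617/1048576 → NEW=255, ERR=-118238263/1048576
(1,0): OLD=973/16 → NEW=0, ERR=973/16
Target (1,0): original=87, with diffused error = 973/16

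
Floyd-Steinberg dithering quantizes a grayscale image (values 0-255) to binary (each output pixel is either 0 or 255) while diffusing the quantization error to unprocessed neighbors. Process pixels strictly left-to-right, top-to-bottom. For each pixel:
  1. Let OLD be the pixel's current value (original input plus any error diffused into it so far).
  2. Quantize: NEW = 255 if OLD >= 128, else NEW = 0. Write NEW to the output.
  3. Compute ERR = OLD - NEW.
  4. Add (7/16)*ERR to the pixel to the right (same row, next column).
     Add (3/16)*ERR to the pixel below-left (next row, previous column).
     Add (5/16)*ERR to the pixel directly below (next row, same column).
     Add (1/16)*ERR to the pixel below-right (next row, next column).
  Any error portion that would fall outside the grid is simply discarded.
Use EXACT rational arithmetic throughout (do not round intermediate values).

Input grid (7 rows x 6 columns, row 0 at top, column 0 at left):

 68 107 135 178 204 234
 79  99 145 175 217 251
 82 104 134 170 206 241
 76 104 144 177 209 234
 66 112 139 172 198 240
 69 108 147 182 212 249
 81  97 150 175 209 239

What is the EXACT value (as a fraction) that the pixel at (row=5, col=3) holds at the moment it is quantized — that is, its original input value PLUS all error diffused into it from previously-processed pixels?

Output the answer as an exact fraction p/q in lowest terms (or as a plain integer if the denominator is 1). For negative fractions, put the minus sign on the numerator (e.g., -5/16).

Answer: 221781425813130593/1125899906842624

Derivation:
(0,0): OLD=68 → NEW=0, ERR=68
(0,1): OLD=547/4 → NEW=255, ERR=-473/4
(0,2): OLD=5329/64 → NEW=0, ERR=5329/64
(0,3): OLD=219575/1024 → NEW=255, ERR=-41545/1024
(0,4): OLD=3051521/16384 → NEW=255, ERR=-1126399/16384
(0,5): OLD=53456903/262144 → NEW=255, ERR=-13389817/262144
(1,0): OLD=4997/64 → NEW=0, ERR=4997/64
(1,1): OLD=59427/512 → NEW=0, ERR=59427/512
(1,2): OLD=3388255/16384 → NEW=255, ERR=-789665/16384
(1,3): OLD=8752243/65536 → NEW=255, ERR=-7959437/65536
(1,4): OLD=546382841/4194304 → NEW=255, ERR=-523164679/4194304
(1,5): OLD=11822628607/67108864 → NEW=255, ERR=-5290131713/67108864
(2,0): OLD=1049905/8192 → NEW=255, ERR=-1039055/8192
(2,1): OLD=21134763/262144 → NEW=0, ERR=21134763/262144
(2,2): OLD=581720257/4194304 → NEW=255, ERR=-487827263/4194304
(2,3): OLD=1837523961/33554432 → NEW=0, ERR=1837523961/33554432
(2,4): OLD=181042118251/1073741824 → NEW=255, ERR=-92762046869/1073741824
(2,5): OLD=2933873450397/17179869184 → NEW=255, ERR=-1446993191523/17179869184
(3,0): OLD=215922593/4194304 → NEW=0, ERR=215922593/4194304
(3,1): OLD=4093041549/33554432 → NEW=0, ERR=4093041549/33554432
(3,2): OLD=47332716599/268435456 → NEW=255, ERR=-21118324681/268435456
(3,3): OLD=2340357668325/17179869184 → NEW=255, ERR=-2040508973595/17179869184
(3,4): OLD=16172394340037/137438953472 → NEW=0, ERR=16172394340037/137438953472
(3,5): OLD=558024932519275/2199023255552 → NEW=255, ERR=-2725997646485/2199023255552
(4,0): OLD=56349508559/536870912 → NEW=0, ERR=56349508559/536870912
(4,1): OLD=1584890701955/8589934592 → NEW=255, ERR=-605542619005/8589934592
(4,2): OLD=18946678853529/274877906944 → NEW=0, ERR=18946678853529/274877906944
(4,3): OLD=801259235563869/4398046511104 → NEW=255, ERR=-320242624767651/4398046511104
(4,4): OLD=13740169785090605/70368744177664 → NEW=255, ERR=-4203859980213715/70368744177664
(4,5): OLD=248633064059395099/1125899906842624 → NEW=255, ERR=-38471412185474021/1125899906842624
(5,0): OLD=12174620617273/137438953472 → NEW=0, ERR=12174620617273/137438953472
(5,1): OLD=634237877743049/4398046511104 → NEW=255, ERR=-487263982588471/4398046511104
(5,2): OLD=3589163064523059/35184372088832 → NEW=0, ERR=3589163064523059/35184372088832
(5,3): OLD=221781425813130593/1125899906842624 → NEW=255, ERR=-65323050431738527/1125899906842624
Target (5,3): original=182, with diffused error = 221781425813130593/1125899906842624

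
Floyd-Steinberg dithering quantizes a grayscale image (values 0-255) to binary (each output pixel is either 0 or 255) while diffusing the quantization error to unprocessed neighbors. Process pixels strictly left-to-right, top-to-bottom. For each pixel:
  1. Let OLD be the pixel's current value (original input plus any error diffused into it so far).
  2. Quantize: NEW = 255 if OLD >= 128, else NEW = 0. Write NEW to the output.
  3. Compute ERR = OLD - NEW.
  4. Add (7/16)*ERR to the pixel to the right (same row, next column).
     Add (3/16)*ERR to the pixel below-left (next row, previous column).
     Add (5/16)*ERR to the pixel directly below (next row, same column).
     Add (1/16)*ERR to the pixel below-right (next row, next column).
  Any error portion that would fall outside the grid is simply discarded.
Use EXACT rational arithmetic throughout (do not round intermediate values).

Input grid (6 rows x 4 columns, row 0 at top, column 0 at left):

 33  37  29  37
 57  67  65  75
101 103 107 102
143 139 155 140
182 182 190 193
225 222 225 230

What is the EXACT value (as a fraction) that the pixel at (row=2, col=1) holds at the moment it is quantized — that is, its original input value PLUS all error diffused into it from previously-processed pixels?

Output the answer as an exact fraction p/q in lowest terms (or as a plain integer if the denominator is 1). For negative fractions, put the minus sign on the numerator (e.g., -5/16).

Answer: 125951547/1048576

Derivation:
(0,0): OLD=33 → NEW=0, ERR=33
(0,1): OLD=823/16 → NEW=0, ERR=823/16
(0,2): OLD=13185/256 → NEW=0, ERR=13185/256
(0,3): OLD=243847/4096 → NEW=0, ERR=243847/4096
(1,0): OLD=19701/256 → NEW=0, ERR=19701/256
(1,1): OLD=263091/2048 → NEW=255, ERR=-259149/2048
(1,2): OLD=2628783/65536 → NEW=0, ERR=2628783/65536
(1,3): OLD=119927801/1048576 → NEW=0, ERR=119927801/1048576
(2,0): OLD=3320161/32768 → NEW=0, ERR=3320161/32768
(2,1): OLD=125951547/1048576 → NEW=0, ERR=125951547/1048576
Target (2,1): original=103, with diffused error = 125951547/1048576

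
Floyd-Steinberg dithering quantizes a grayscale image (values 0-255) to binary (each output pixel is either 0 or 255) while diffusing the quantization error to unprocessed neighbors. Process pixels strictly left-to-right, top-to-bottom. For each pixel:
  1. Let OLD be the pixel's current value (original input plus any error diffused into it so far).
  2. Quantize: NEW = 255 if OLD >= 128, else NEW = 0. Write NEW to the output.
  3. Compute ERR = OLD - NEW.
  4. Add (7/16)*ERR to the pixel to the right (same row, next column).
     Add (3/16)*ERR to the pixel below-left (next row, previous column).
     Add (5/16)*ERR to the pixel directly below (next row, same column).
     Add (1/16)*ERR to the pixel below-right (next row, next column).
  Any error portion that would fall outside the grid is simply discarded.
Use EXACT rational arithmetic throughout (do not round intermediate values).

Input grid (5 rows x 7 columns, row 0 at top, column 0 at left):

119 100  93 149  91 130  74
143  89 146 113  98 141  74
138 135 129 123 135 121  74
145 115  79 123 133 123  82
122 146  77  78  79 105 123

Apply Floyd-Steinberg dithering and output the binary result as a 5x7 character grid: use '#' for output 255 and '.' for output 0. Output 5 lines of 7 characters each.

(0,0): OLD=119 → NEW=0, ERR=119
(0,1): OLD=2433/16 → NEW=255, ERR=-1647/16
(0,2): OLD=12279/256 → NEW=0, ERR=12279/256
(0,3): OLD=696257/4096 → NEW=255, ERR=-348223/4096
(0,4): OLD=3526215/65536 → NEW=0, ERR=3526215/65536
(0,5): OLD=160998385/1048576 → NEW=255, ERR=-106388495/1048576
(0,6): OLD=496794519/16777216 → NEW=0, ERR=496794519/16777216
(1,0): OLD=41187/256 → NEW=255, ERR=-24093/256
(1,1): OLD=65717/2048 → NEW=0, ERR=65717/2048
(1,2): OLD=10004313/65536 → NEW=255, ERR=-6707367/65536
(1,3): OLD=14350437/262144 → NEW=0, ERR=14350437/262144
(1,4): OLD=1919766031/16777216 → NEW=0, ERR=1919766031/16777216
(1,5): OLD=22584888255/134217728 → NEW=255, ERR=-11640632385/134217728
(1,6): OLD=83683416657/2147483648 → NEW=0, ERR=83683416657/2147483648
(2,0): OLD=3755415/32768 → NEW=0, ERR=3755415/32768
(2,1): OLD=178358381/1048576 → NEW=255, ERR=-89028499/1048576
(2,2): OLD=1210324359/16777216 → NEW=0, ERR=1210324359/16777216
(2,3): OLD=25062091791/134217728 → NEW=255, ERR=-9163428849/134217728
(2,4): OLD=137491229183/1073741824 → NEW=255, ERR=-136312935937/1073741824
(2,5): OLD=1814676950549/34359738368 → NEW=0, ERR=1814676950549/34359738368
(2,6): OLD=57099340323555/549755813888 → NEW=0, ERR=57099340323555/549755813888
(3,0): OLD=2766477223/16777216 → NEW=255, ERR=-1511712857/16777216
(3,1): OLD=9359776539/134217728 → NEW=0, ERR=9359776539/134217728
(3,2): OLD=122348341953/1073741824 → NEW=0, ERR=122348341953/1073741824
(3,3): OLD=567886775127/4294967296 → NEW=255, ERR=-527329885353/4294967296
(3,4): OLD=24875172983719/549755813888 → NEW=0, ERR=24875172983719/549755813888
(3,5): OLD=751362803216229/4398046511104 → NEW=255, ERR=-370139057115291/4398046511104
(3,6): OLD=5695515885373883/70368744177664 → NEW=0, ERR=5695515885373883/70368744177664
(4,0): OLD=229603820393/2147483648 → NEW=0, ERR=229603820393/2147483648
(4,1): OLD=7913121473621/34359738368 → NEW=255, ERR=-848611810219/34359738368
(4,2): OLD=45706835255835/549755813888 → NEW=0, ERR=45706835255835/549755813888
(4,3): OLD=402909922964121/4398046511104 → NEW=0, ERR=402909922964121/4398046511104
(4,4): OLD=3862052098092859/35184372088832 → NEW=0, ERR=3862052098092859/35184372088832
(4,5): OLD=162947664820589947/1125899906842624 → NEW=255, ERR=-124156811424279173/1125899906842624
(4,6): OLD=1707559008904725965/18014398509481984 → NEW=0, ERR=1707559008904725965/18014398509481984
Row 0: .#.#.#.
Row 1: #.#..#.
Row 2: .#.##..
Row 3: #..#.#.
Row 4: .#...#.

Answer: .#.#.#.
#.#..#.
.#.##..
#..#.#.
.#...#.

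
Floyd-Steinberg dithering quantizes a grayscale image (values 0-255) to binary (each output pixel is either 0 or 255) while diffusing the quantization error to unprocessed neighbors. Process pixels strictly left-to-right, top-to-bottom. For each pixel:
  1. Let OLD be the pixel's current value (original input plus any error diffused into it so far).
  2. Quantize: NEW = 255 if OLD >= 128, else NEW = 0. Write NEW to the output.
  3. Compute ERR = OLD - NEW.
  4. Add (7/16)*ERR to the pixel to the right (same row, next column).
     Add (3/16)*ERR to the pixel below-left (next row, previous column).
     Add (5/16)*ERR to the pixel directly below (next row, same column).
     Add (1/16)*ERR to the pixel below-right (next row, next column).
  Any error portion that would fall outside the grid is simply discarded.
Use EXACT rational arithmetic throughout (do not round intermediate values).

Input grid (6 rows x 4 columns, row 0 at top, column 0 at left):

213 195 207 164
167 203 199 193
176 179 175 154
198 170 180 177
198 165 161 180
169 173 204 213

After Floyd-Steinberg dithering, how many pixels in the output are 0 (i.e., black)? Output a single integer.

Answer: 6

Derivation:
(0,0): OLD=213 → NEW=255, ERR=-42
(0,1): OLD=1413/8 → NEW=255, ERR=-627/8
(0,2): OLD=22107/128 → NEW=255, ERR=-10533/128
(0,3): OLD=262141/2048 → NEW=0, ERR=262141/2048
(1,0): OLD=17815/128 → NEW=255, ERR=-14825/128
(1,1): OLD=112417/1024 → NEW=0, ERR=112417/1024
(1,2): OLD=7877941/32768 → NEW=255, ERR=-477899/32768
(1,3): OLD=116117123/524288 → NEW=255, ERR=-17576317/524288
(2,0): OLD=2627835/16384 → NEW=255, ERR=-1550085/16384
(2,1): OLD=84904185/524288 → NEW=255, ERR=-48789255/524288
(2,2): OLD=136634781/1048576 → NEW=255, ERR=-130752099/1048576
(2,3): OLD=1477370633/16777216 → NEW=0, ERR=1477370633/16777216
(3,0): OLD=1266563019/8388608 → NEW=255, ERR=-872532021/8388608
(3,1): OLD=8874455317/134217728 → NEW=0, ERR=8874455317/134217728
(3,2): OLD=387953746411/2147483648 → NEW=255, ERR=-159654583829/2147483648
(3,3): OLD=5641828510701/34359738368 → NEW=255, ERR=-3119904773139/34359738368
(4,0): OLD=382022566575/2147483648 → NEW=255, ERR=-165585763665/2147483648
(4,1): OLD=2258940480781/17179869184 → NEW=255, ERR=-2121926161139/17179869184
(4,2): OLD=38943499315437/549755813888 → NEW=0, ERR=38943499315437/549755813888
(4,3): OLD=1565437283894155/8796093022208 → NEW=255, ERR=-677566436768885/8796093022208
(5,0): OLD=33465157243519/274877906944 → NEW=0, ERR=33465157243519/274877906944
(5,1): OLD=1725168650917081/8796093022208 → NEW=255, ERR=-517835069745959/8796093022208
(5,2): OLD=783811143021573/4398046511104 → NEW=255, ERR=-337690717309947/4398046511104
(5,3): OLD=22484678782548173/140737488355328 → NEW=255, ERR=-13403380748060467/140737488355328
Output grid:
  Row 0: ###.  (1 black, running=1)
  Row 1: #.##  (1 black, running=2)
  Row 2: ###.  (1 black, running=3)
  Row 3: #.##  (1 black, running=4)
  Row 4: ##.#  (1 black, running=5)
  Row 5: .###  (1 black, running=6)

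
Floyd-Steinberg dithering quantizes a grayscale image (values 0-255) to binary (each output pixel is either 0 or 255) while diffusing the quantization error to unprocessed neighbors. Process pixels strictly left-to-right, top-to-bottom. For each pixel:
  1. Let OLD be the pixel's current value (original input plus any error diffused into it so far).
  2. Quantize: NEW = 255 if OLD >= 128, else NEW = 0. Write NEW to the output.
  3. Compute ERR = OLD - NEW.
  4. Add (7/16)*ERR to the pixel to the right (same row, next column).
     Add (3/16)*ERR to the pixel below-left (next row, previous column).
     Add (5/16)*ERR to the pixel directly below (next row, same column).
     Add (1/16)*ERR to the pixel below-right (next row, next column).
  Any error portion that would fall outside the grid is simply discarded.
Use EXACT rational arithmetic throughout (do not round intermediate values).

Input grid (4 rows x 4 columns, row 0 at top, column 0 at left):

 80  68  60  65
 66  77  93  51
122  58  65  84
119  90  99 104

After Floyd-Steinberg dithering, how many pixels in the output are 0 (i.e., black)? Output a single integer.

(0,0): OLD=80 → NEW=0, ERR=80
(0,1): OLD=103 → NEW=0, ERR=103
(0,2): OLD=1681/16 → NEW=0, ERR=1681/16
(0,3): OLD=28407/256 → NEW=0, ERR=28407/256
(1,0): OLD=1765/16 → NEW=0, ERR=1765/16
(1,1): OLD=23315/128 → NEW=255, ERR=-9325/128
(1,2): OLD=496447/4096 → NEW=0, ERR=496447/4096
(1,3): OLD=9520361/65536 → NEW=255, ERR=-7191319/65536
(2,0): OLD=292481/2048 → NEW=255, ERR=-229759/2048
(2,1): OLD=1033643/65536 → NEW=0, ERR=1033643/65536
(2,2): OLD=11095043/131072 → NEW=0, ERR=11095043/131072
(2,3): OLD=197799183/2097152 → NEW=0, ERR=197799183/2097152
(3,0): OLD=91120033/1048576 → NEW=0, ERR=91120033/1048576
(3,1): OLD=2379125535/16777216 → NEW=255, ERR=-1899064545/16777216
(3,2): OLD=25394278849/268435456 → NEW=0, ERR=25394278849/268435456
(3,3): OLD=773750675911/4294967296 → NEW=255, ERR=-321465984569/4294967296
Output grid:
  Row 0: ....  (4 black, running=4)
  Row 1: .#.#  (2 black, running=6)
  Row 2: #...  (3 black, running=9)
  Row 3: .#.#  (2 black, running=11)

Answer: 11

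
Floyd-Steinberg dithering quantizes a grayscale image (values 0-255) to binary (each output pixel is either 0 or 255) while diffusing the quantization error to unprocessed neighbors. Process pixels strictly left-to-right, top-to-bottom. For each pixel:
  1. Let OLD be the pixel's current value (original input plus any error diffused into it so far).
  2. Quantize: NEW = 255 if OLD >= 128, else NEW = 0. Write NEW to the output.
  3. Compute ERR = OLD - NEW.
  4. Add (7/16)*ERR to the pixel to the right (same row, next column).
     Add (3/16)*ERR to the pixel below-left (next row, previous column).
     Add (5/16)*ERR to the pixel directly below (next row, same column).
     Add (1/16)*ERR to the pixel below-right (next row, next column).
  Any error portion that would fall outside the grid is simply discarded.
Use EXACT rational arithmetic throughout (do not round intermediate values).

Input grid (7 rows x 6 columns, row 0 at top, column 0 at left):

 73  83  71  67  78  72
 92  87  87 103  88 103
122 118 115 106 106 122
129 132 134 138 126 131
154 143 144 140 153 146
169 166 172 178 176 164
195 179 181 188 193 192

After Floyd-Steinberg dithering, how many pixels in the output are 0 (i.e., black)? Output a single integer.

(0,0): OLD=73 → NEW=0, ERR=73
(0,1): OLD=1839/16 → NEW=0, ERR=1839/16
(0,2): OLD=31049/256 → NEW=0, ERR=31049/256
(0,3): OLD=491775/4096 → NEW=0, ERR=491775/4096
(0,4): OLD=8554233/65536 → NEW=255, ERR=-8157447/65536
(0,5): OLD=18395343/1048576 → NEW=0, ERR=18395343/1048576
(1,0): OLD=34909/256 → NEW=255, ERR=-30371/256
(1,1): OLD=201355/2048 → NEW=0, ERR=201355/2048
(1,2): OLD=12950631/65536 → NEW=255, ERR=-3761049/65536
(1,3): OLD=26123547/262144 → NEW=0, ERR=26123547/262144
(1,4): OLD=1736338993/16777216 → NEW=0, ERR=1736338993/16777216
(1,5): OLD=39186545927/268435456 → NEW=255, ERR=-29264495353/268435456
(2,0): OLD=3386921/32768 → NEW=0, ERR=3386921/32768
(2,1): OLD=184307539/1048576 → NEW=255, ERR=-83079341/1048576
(2,2): OLD=1463516857/16777216 → NEW=0, ERR=1463516857/16777216
(2,3): OLD=25652249905/134217728 → NEW=255, ERR=-8573270735/134217728
(2,4): OLD=413104888595/4294967296 → NEW=0, ERR=413104888595/4294967296
(2,5): OLD=9378853535925/68719476736 → NEW=255, ERR=-8144613031755/68719476736
(3,0): OLD=2456930201/16777216 → NEW=255, ERR=-1821259879/16777216
(3,1): OLD=11081483941/134217728 → NEW=0, ERR=11081483941/134217728
(3,2): OLD=193759951423/1073741824 → NEW=255, ERR=-80044213697/1073741824
(3,3): OLD=7484301469629/68719476736 → NEW=0, ERR=7484301469629/68719476736
(3,4): OLD=97576806381597/549755813888 → NEW=255, ERR=-42610926159843/549755813888
(3,5): OLD=581104607260307/8796093022208 → NEW=0, ERR=581104607260307/8796093022208
(4,0): OLD=291106538455/2147483648 → NEW=255, ERR=-256501791785/2147483648
(4,1): OLD=3291062212715/34359738368 → NEW=0, ERR=3291062212715/34359738368
(4,2): OLD=206917021181393/1099511627776 → NEW=255, ERR=-73458443901487/1099511627776
(4,3): OLD=2209810224693365/17592186044416 → NEW=0, ERR=2209810224693365/17592186044416
(4,4): OLD=57119203643795909/281474976710656 → NEW=255, ERR=-14656915417421371/281474976710656
(4,5): OLD=626087080641952323/4503599627370496 → NEW=255, ERR=-522330824337524157/4503599627370496
(5,0): OLD=82261775842417/549755813888 → NEW=255, ERR=-57925956699023/549755813888
(5,1): OLD=2284205194522753/17592186044416 → NEW=255, ERR=-2201802246803327/17592186044416
(5,2): OLD=17719429640740379/140737488355328 → NEW=0, ERR=17719429640740379/140737488355328
(5,3): OLD=1163721458726738009/4503599627370496 → NEW=255, ERR=15303553747261529/4503599627370496
(5,4): OLD=1326928392252670841/9007199254740992 → NEW=255, ERR=-969907417706282119/9007199254740992
(5,5): OLD=11153209383763662733/144115188075855872 → NEW=0, ERR=11153209383763662733/144115188075855872
(6,0): OLD=39014060646324259/281474976710656 → NEW=255, ERR=-32762058414893021/281474976710656
(6,1): OLD=477324232665343975/4503599627370496 → NEW=0, ERR=477324232665343975/4503599627370496
(6,2): OLD=4675263044525239439/18014398509481984 → NEW=255, ERR=81591424607333519/18014398509481984
(6,3): OLD=51513164251495448883/288230376151711744 → NEW=255, ERR=-21985581667191045837/288230376151711744
(6,4): OLD=648869826795550119827/4611686018427387904 → NEW=255, ERR=-527110107903433795693/4611686018427387904
(6,5): OLD=11765249596821468663589/73786976294838206464 → NEW=255, ERR=-7050429358362273984731/73786976294838206464
Output grid:
  Row 0: ....#.  (5 black, running=5)
  Row 1: #.#..#  (3 black, running=8)
  Row 2: .#.#.#  (3 black, running=11)
  Row 3: #.#.#.  (3 black, running=14)
  Row 4: #.#.##  (2 black, running=16)
  Row 5: ##.##.  (2 black, running=18)
  Row 6: #.####  (1 black, running=19)

Answer: 19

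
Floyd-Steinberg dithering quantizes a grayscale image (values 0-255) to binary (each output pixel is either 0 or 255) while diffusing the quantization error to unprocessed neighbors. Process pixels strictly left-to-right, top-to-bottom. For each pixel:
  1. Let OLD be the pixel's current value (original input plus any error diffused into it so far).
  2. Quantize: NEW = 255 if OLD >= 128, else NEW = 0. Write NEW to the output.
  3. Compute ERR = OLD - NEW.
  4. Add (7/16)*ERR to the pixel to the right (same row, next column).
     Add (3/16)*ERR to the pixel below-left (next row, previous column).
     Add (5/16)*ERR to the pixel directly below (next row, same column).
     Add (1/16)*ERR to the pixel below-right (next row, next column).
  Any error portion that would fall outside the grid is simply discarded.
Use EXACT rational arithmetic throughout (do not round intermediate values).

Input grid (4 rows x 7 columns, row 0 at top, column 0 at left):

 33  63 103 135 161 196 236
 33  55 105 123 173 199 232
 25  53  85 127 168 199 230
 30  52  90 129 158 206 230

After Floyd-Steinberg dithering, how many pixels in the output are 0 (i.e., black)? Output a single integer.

(0,0): OLD=33 → NEW=0, ERR=33
(0,1): OLD=1239/16 → NEW=0, ERR=1239/16
(0,2): OLD=35041/256 → NEW=255, ERR=-30239/256
(0,3): OLD=341287/4096 → NEW=0, ERR=341287/4096
(0,4): OLD=12940305/65536 → NEW=255, ERR=-3771375/65536
(0,5): OLD=179121271/1048576 → NEW=255, ERR=-88265609/1048576
(0,6): OLD=3341563713/16777216 → NEW=255, ERR=-936626367/16777216
(1,0): OLD=14805/256 → NEW=0, ERR=14805/256
(1,1): OLD=172883/2048 → NEW=0, ERR=172883/2048
(1,2): OLD=8223567/65536 → NEW=0, ERR=8223567/65536
(1,3): OLD=48696867/262144 → NEW=255, ERR=-18149853/262144
(1,4): OLD=1915125129/16777216 → NEW=0, ERR=1915125129/16777216
(1,5): OLD=27993965913/134217728 → NEW=255, ERR=-6231554727/134217728
(1,6): OLD=405832270615/2147483648 → NEW=255, ERR=-141776059625/2147483648
(2,0): OLD=1930049/32768 → NEW=0, ERR=1930049/32768
(2,1): OLD=138717275/1048576 → NEW=255, ERR=-128669605/1048576
(2,2): OLD=1053979345/16777216 → NEW=0, ERR=1053979345/16777216
(2,3): OLD=21755906953/134217728 → NEW=255, ERR=-12469613687/134217728
(2,4): OLD=161053786649/1073741824 → NEW=255, ERR=-112750378471/1073741824
(2,5): OLD=4580366096115/34359738368 → NEW=255, ERR=-4181367187725/34359738368
(2,6): OLD=84236904100053/549755813888 → NEW=255, ERR=-55950828441387/549755813888
(3,0): OLD=426115505/16777216 → NEW=0, ERR=426115505/16777216
(3,1): OLD=5399003485/134217728 → NEW=0, ERR=5399003485/134217728
(3,2): OLD=109673588007/1073741824 → NEW=0, ERR=109673588007/1073741824
(3,3): OLD=553584308993/4294967296 → NEW=255, ERR=-541632351487/4294967296
(3,4): OLD=22753623688625/549755813888 → NEW=0, ERR=22753623688625/549755813888
(3,5): OLD=705590237137955/4398046511104 → NEW=255, ERR=-415911623193565/4398046511104
(3,6): OLD=10500181660823485/70368744177664 → NEW=255, ERR=-7443848104480835/70368744177664
Output grid:
  Row 0: ..#.###  (3 black, running=3)
  Row 1: ...#.##  (4 black, running=7)
  Row 2: .#.####  (2 black, running=9)
  Row 3: ...#.##  (4 black, running=13)

Answer: 13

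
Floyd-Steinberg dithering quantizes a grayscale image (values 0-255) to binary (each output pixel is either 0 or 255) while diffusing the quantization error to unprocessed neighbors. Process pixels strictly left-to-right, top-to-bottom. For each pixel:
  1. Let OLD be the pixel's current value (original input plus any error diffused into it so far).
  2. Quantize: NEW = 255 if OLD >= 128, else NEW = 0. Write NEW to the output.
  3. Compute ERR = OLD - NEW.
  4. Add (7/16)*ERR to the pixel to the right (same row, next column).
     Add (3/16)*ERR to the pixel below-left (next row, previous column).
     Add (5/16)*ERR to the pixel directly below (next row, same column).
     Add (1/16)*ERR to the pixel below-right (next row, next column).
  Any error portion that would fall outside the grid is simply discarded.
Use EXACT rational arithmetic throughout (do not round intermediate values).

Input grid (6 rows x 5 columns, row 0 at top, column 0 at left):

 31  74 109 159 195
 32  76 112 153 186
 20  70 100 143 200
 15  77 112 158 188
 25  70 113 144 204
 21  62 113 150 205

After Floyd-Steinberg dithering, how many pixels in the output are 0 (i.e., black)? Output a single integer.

(0,0): OLD=31 → NEW=0, ERR=31
(0,1): OLD=1401/16 → NEW=0, ERR=1401/16
(0,2): OLD=37711/256 → NEW=255, ERR=-27569/256
(0,3): OLD=458281/4096 → NEW=0, ERR=458281/4096
(0,4): OLD=15987487/65536 → NEW=255, ERR=-724193/65536
(1,0): OLD=14875/256 → NEW=0, ERR=14875/256
(1,1): OLD=226365/2048 → NEW=0, ERR=226365/2048
(1,2): OLD=10037121/65536 → NEW=255, ERR=-6674559/65536
(1,3): OLD=35285613/262144 → NEW=255, ERR=-31561107/262144
(1,4): OLD=574058919/4194304 → NEW=255, ERR=-495488601/4194304
(2,0): OLD=1929455/32768 → NEW=0, ERR=1929455/32768
(2,1): OLD=120415413/1048576 → NEW=0, ERR=120415413/1048576
(2,2): OLD=1723830367/16777216 → NEW=0, ERR=1723830367/16777216
(2,3): OLD=32698978221/268435456 → NEW=0, ERR=32698978221/268435456
(2,4): OLD=897011380859/4294967296 → NEW=255, ERR=-198205279621/4294967296
(3,0): OLD=921617279/16777216 → NEW=0, ERR=921617279/16777216
(3,1): OLD=21456728083/134217728 → NEW=255, ERR=-12768792557/134217728
(3,2): OLD=569102951105/4294967296 → NEW=255, ERR=-526113709375/4294967296
(3,3): OLD=1204685543929/8589934592 → NEW=255, ERR=-985747777031/8589934592
(3,4): OLD=18002603320381/137438953472 → NEW=255, ERR=-17044329814979/137438953472
(4,0): OLD=52245404689/2147483648 → NEW=0, ERR=52245404689/2147483648
(4,1): OLD=2156385123345/68719476736 → NEW=0, ERR=2156385123345/68719476736
(4,2): OLD=67054844614175/1099511627776 → NEW=0, ERR=67054844614175/1099511627776
(4,3): OLD=1828031100235793/17592186044416 → NEW=0, ERR=1828031100235793/17592186044416
(4,4): OLD=57289930421678327/281474976710656 → NEW=255, ERR=-14486188639538953/281474976710656
(5,0): OLD=37918164303571/1099511627776 → NEW=0, ERR=37918164303571/1099511627776
(5,1): OLD=878283837894841/8796093022208 → NEW=0, ERR=878283837894841/8796093022208
(5,2): OLD=55503161560249601/281474976710656 → NEW=255, ERR=-16272957500967679/281474976710656
(5,3): OLD=170394800980069007/1125899906842624 → NEW=255, ERR=-116709675264800113/1125899906842624
(5,4): OLD=2703254185214517621/18014398509481984 → NEW=255, ERR=-1890417434703388299/18014398509481984
Output grid:
  Row 0: ..#.#  (3 black, running=3)
  Row 1: ..###  (2 black, running=5)
  Row 2: ....#  (4 black, running=9)
  Row 3: .####  (1 black, running=10)
  Row 4: ....#  (4 black, running=14)
  Row 5: ..###  (2 black, running=16)

Answer: 16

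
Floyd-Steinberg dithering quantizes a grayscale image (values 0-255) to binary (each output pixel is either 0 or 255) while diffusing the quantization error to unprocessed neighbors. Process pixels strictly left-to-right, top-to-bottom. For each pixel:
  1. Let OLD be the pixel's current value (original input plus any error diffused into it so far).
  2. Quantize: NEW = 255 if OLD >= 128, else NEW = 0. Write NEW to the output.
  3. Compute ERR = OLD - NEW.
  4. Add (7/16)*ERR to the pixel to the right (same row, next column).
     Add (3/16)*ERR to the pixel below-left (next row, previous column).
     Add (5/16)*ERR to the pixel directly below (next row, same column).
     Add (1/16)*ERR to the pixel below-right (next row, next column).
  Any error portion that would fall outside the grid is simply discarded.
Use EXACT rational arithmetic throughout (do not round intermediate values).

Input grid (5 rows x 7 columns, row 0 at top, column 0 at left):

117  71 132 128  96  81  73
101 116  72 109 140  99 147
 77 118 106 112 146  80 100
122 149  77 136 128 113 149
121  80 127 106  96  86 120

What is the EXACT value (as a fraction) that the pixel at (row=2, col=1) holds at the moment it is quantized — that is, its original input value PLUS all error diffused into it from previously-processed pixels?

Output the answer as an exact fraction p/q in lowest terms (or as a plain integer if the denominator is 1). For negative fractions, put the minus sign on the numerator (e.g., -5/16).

(0,0): OLD=117 → NEW=0, ERR=117
(0,1): OLD=1955/16 → NEW=0, ERR=1955/16
(0,2): OLD=47477/256 → NEW=255, ERR=-17803/256
(0,3): OLD=399667/4096 → NEW=0, ERR=399667/4096
(0,4): OLD=9089125/65536 → NEW=255, ERR=-7622555/65536
(0,5): OLD=31576771/1048576 → NEW=0, ERR=31576771/1048576
(0,6): OLD=1445774165/16777216 → NEW=0, ERR=1445774165/16777216
(1,0): OLD=41081/256 → NEW=255, ERR=-24199/256
(1,1): OLD=219343/2048 → NEW=0, ERR=219343/2048
(1,2): OLD=8064635/65536 → NEW=0, ERR=8064635/65536
(1,3): OLD=43823839/262144 → NEW=255, ERR=-23022881/262144
(1,4): OLD=1291410237/16777216 → NEW=0, ERR=1291410237/16777216
(1,5): OLD=20263535949/134217728 → NEW=255, ERR=-13961984691/134217728
(1,6): OLD=279818996707/2147483648 → NEW=255, ERR=-267789333533/2147483648
(2,0): OLD=2213205/32768 → NEW=0, ERR=2213205/32768
(2,1): OLD=207810679/1048576 → NEW=255, ERR=-59576201/1048576
Target (2,1): original=118, with diffused error = 207810679/1048576

Answer: 207810679/1048576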